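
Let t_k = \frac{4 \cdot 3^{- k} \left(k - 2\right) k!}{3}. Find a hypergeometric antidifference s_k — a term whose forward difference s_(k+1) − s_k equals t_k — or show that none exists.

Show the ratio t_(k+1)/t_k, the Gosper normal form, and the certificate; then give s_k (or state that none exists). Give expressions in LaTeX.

s_k = 4 \cdot 3^{- k} k!

Step 1: r(k) = (k**2 - 1)/(3*(k - 2)).
So A=k/3 + 1/3 and B=1, with C=k - 2.
f must satisfy (k/3 + 1/3)·f(k+1) − (1)·f(k) = k - 2.
From deg A=1, deg B=0, deg C=1: d=0.
Solve for f: f(k) = 3 (degree 0 ≤ 0).
Get s_k = R·t_k = 4*factorial(k)/3**k with R(k) = B(k−1)f(k)/C(k) = 3/(k - 2).
Verify: 4*(k - 2)*factorial(k)/(3*3**k) matches t_k.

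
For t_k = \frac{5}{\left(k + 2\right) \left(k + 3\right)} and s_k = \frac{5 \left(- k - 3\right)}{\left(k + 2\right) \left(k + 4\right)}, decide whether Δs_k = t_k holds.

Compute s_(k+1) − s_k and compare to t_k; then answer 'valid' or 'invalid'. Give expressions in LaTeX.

Invalid: residual \frac{5 \left(- 2 k - 7\right)}{k^{4} + 14 k^{3} + 71 k^{2} + 154 k + 120} ≠ 0.

s_(k+1) = 5*(-k - 4)/((k + 3)*(k + 5))
s_(k+1) − s_k = 5*(k**2 + 7*k + 13)/(k**4 + 14*k**3 + 71*k**2 + 154*k + 120)
(s_(k+1) − s_k) − t_k = 5*(-2*k - 7)/(k**4 + 14*k**3 + 71*k**2 + 154*k + 120)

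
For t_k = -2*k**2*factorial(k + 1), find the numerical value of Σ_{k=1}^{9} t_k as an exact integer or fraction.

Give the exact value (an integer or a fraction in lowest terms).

Step 1: r(k) = (k + 1)**2*(k + 2)/k**2.
Factor: A=k + 2; B=1; C=k**2.
Key eq: (k + 2)·f(k+1) = (1)·f(k) + (k**2).
From deg A=1, deg B=0, deg C=2: d=1.
A polynomial solution: f(k) = k - 2.
R(k) = B(k−1)·f(k)/C(k) = (k - 2)/k**2; s_k = R·t_k = -2*(k - 2)*factorial(k + 1).
Verify: -2*k**2*factorial(k + 1) matches t_k.
Evaluate s at k=10 and k=1: -638668800 and 4; difference -638668804.

Σ = -638668804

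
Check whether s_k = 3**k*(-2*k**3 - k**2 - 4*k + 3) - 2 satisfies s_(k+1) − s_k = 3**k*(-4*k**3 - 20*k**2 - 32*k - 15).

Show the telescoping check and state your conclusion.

Valid: the claim telescopes to t_k.

s_(k+1) = -3*3**k*(4*k + 2*(k + 1)**3 + (k + 1)**2 + 1) - 2
s_(k+1) − s_k = 3**k*(-4*k**3 - 20*k**2 - 32*k - 15)
(s_(k+1) − s_k) − t_k = 0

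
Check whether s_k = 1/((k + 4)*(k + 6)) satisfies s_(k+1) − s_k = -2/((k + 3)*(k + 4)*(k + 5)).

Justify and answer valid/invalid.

s_(k+1) = 1/((k + 5)*(k + 7))
s_(k+1) − s_k = (-2*k - 11)/(k**4 + 22*k**3 + 179*k**2 + 638*k + 840)
(s_(k+1) − s_k) − t_k = 3*(3*k + 17)/(k**5 + 25*k**4 + 245*k**3 + 1175*k**2 + 2754*k + 2520)

Invalid: residual 3*(3*k + 17)/(k**5 + 25*k**4 + 245*k**3 + 1175*k**2 + 2754*k + 2520) ≠ 0.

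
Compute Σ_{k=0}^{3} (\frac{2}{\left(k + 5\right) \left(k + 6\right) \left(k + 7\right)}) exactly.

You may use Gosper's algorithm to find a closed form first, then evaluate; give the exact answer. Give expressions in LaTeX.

Σ = 1/45

t_(k+1)/t_k = (k + 5)/(k + 8).
Gosper form: A/B · C(k+1)/C(k) with A=k + 5, B=k + 8, C=1.
Need (k + 5)·f(k+1) − (k + 7)·f(k) = 1.
From deg A=1, deg B=1, deg C=0: d=2.
Coefficient equations give f(k) = k*(k + 11)/60.
Certificate R = B(k−1)f/C = k*(k + 7)*(k + 11)/60 gives s_k = k*(k + 11)/(30*(k + 5)*(k + 6)).
s_(k+1) − s_k = 2/(k**3 + 18*k**2 + 107*k + 210) = t_k.
Sum = s_(4) − s_(0); s_(4) = 1/45, s_(0) = 0 ⇒ 1/45.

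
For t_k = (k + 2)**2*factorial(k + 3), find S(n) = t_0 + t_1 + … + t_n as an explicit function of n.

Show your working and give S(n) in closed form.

S(n) = (n + 1)*factorial(n + 4)

Step 1: r(k) = (k + 3)**2*(k + 4)/(k + 2)**2.
Normal form (A,B,C) = (k + 4, 1, k**2 + 4*k + 4).
Key eq: (k + 4)·f(k+1) = (1)·f(k) + (k**2 + 4*k + 4).
Degrees (1,0,2) ⇒ d ≤ 1.
Solving with deg f ≤ 1: f(k) = k.
Then R = B(k−1)f/C = k/(k + 2)**2, so s_k = R(k)·t_k = k*factorial(k + 3).
Verify: (k + 2)**2*factorial(k + 3) matches t_k.
Evaluate: s_(n+1) = (n + 1)*factorial(n + 4); subtract s_(0) = 0 ⇒ S(n) = (n + 1)*factorial(n + 4).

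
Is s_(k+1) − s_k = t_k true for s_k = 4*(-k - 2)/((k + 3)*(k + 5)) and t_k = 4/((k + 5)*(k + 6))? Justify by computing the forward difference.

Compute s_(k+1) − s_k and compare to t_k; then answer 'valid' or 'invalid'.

Invalid: residual 4*(-2*k - 9)/(k**4 + 18*k**3 + 119*k**2 + 342*k + 360) ≠ 0.

s_(k+1) = 4*(-k - 3)/((k + 4)*(k + 6))
s_(k+1) − s_k = 4*(k**2 + 5*k + 3)/(k**4 + 18*k**3 + 119*k**2 + 342*k + 360)
(s_(k+1) − s_k) − t_k = 4*(-2*k - 9)/(k**4 + 18*k**3 + 119*k**2 + 342*k + 360)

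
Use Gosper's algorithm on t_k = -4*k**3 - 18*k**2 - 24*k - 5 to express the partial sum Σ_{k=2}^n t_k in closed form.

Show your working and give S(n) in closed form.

t_(k+1)/t_k = (4*k**3 + 30*k**2 + 72*k + 51)/(4*k**3 + 18*k**2 + 24*k + 5).
Factor: A=1; B=1; C=k**3 + 9*k**2/2 + 6*k + 5/4.
Need (1)·f(k+1) − (1)·f(k) = k**3 + 9*k**2/2 + 6*k + 5/4.
deg f ≤ 4 (via 0,0,3).
Coefficient equations give f(k) = k*(k**3 + 4*k**2 + 4*k - 4)/4.
Certificate R = B(k−1)f/C = k*(k**3 + 4*k**2 + 4*k - 4)/(4*k**3 + 18*k**2 + 24*k + 5) gives s_k = k*(-k**3 - 4*k**2 - 4*k + 4).
Δs = -4*k**3 - 18*k**2 - 24*k - 5, as required.
Evaluate: s_(n+1) = -n**4 - 8*n**3 - 22*n**2 - 20*n - 5; subtract s_(2) = -56 ⇒ S(n) = -n**4 - 8*n**3 - 22*n**2 - 20*n + 51.

S(n) = -n**4 - 8*n**3 - 22*n**2 - 20*n + 51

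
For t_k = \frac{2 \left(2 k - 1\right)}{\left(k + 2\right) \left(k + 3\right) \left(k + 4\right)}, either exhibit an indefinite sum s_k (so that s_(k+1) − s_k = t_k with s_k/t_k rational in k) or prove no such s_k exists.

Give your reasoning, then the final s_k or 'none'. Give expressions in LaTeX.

s_k = \frac{k \left(k - 3\right)}{2 \left(k + 2\right) \left(k + 3\right)}

Step 1: r(k) = (k + 2)*(2*k + 1)/((k + 5)*(2*k - 1)).
Normal form (A,B,C) = (k + 2, k + 5, k - 1/2).
Key eq: (k + 2)·f(k+1) = (k + 4)·f(k) + (k - 1/2).
Degrees (1,1,1) ⇒ d ≤ 2.
Solving with deg f ≤ 2: f(k) = k*(k - 3)/8.
Certificate R = B(k−1)f/C = k*(k - 3)*(k + 4)/(4*(2*k - 1)) gives s_k = k*(k - 3)/(2*(k + 2)*(k + 3)).
Verify: 2*(2*k - 1)/(k**3 + 9*k**2 + 26*k + 24) matches t_k.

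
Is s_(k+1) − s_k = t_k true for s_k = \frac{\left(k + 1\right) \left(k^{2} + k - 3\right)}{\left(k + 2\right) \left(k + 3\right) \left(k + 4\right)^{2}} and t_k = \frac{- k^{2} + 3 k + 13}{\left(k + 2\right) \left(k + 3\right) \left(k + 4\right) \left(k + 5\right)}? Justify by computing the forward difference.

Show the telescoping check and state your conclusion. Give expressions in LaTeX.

Invalid: residual \frac{3 \left(2 k^{3} + 7 k^{2} - 23 k - 67\right)}{k^{6} + 23 k^{5} + 217 k^{4} + 1073 k^{3} + 2926 k^{2} + 4160 k + 2400} ≠ 0.

s_(k+1) = (k + 2)*(k + (k + 1)**2 - 2)/((k + 3)*(k + 4)*(k + 5)**2)
s_(k+1) − s_k = (-k**4 + 41*k**2 + 108*k + 59)/(k**6 + 23*k**5 + 217*k**4 + 1073*k**3 + 2926*k**2 + 4160*k + 2400)
(s_(k+1) − s_k) − t_k = 3*(2*k**3 + 7*k**2 - 23*k - 67)/(k**6 + 23*k**5 + 217*k**4 + 1073*k**3 + 2926*k**2 + 4160*k + 2400)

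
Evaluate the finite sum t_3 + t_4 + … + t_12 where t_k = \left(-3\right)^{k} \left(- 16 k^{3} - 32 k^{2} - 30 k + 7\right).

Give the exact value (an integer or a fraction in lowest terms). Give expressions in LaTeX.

r(k) = 3*(-16*k**3 - 80*k**2 - 142*k - 71)/(16*k**3 + 32*k**2 + 30*k - 7) after simplifying.
A = -3, B = 1, C = k**3 + 2*k**2 + 15*k/8 - 7/16.
Key eq: (-3)·f(k+1) = (1)·f(k) + (k**3 + 2*k**2 + 15*k/8 - 7/16).
d = 3 from the (0,0,3) case.
Solve for f: f(k) = -(4*k**3 - k**2 - 4)/16 (degree 3 ≤ 3).
Certificate R = B(k−1)f/C = -(4*k**3 - k**2 - 4)/(16*k**3 + 32*k**2 + 30*k - 7) gives s_k = (-3)**k*(4*k**3 - k**2 - 4).
Verify: (-3)**k*(-16*k**3 - 32*k**2 - 30*k + 7) matches t_k.
Sum = s_(13) − s_(3); s_(13) = -13735092645, s_(3) = -2565 ⇒ -13735090080.

Σ = -13735090080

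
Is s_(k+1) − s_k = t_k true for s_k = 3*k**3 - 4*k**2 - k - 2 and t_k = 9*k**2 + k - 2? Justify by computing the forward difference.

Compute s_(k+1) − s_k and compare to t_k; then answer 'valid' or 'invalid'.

valid; difference matches t_k

s_(k+1) = 3*k**3 + 5*k**2 - 4
s_(k+1) − s_k = 9*k**2 + k - 2
(s_(k+1) − s_k) − t_k = 0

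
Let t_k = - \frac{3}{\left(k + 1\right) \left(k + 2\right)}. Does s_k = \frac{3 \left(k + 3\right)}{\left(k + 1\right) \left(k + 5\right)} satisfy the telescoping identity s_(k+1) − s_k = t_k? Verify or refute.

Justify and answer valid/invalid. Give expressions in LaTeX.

Invalid: residual \frac{6 \left(2 k + 7\right)}{k^{4} + 14 k^{3} + 65 k^{2} + 112 k + 60} ≠ 0.

s_(k+1) = 3*(k + 4)/((k + 2)*(k + 6))
s_(k+1) − s_k = 3*(-k**2 - 7*k - 16)/(k**4 + 14*k**3 + 65*k**2 + 112*k + 60)
(s_(k+1) − s_k) − t_k = 6*(2*k + 7)/(k**4 + 14*k**3 + 65*k**2 + 112*k + 60)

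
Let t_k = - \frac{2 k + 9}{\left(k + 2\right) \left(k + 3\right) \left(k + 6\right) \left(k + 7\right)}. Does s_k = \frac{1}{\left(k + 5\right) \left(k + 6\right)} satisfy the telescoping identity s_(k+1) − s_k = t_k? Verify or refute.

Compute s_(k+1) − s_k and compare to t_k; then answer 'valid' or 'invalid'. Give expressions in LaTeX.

Invalid: residual \frac{3 \left(3 k + 11\right)}{k^{5} + 23 k^{4} + 203 k^{3} + 853 k^{2} + 1692 k + 1260} ≠ 0.

s_(k+1) = 1/((k + 6)*(k + 7))
s_(k+1) − s_k = -2/(k**3 + 18*k**2 + 107*k + 210)
(s_(k+1) − s_k) − t_k = 3*(3*k + 11)/(k**5 + 23*k**4 + 203*k**3 + 853*k**2 + 1692*k + 1260)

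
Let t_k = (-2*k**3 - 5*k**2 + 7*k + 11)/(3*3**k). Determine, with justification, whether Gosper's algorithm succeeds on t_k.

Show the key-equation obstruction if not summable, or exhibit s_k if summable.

t_(k+1)/t_k = (2*k**3 + 11*k**2 + 9*k - 11)/(3*(2*k**3 + 5*k**2 - 7*k - 11)).
A = 1/3, B = 1, C = k**3 + 5*k**2/2 - 7*k/2 - 11/2.
Need (1/3)·f(k+1) − (1)·f(k) = k**3 + 5*k**2/2 - 7*k/2 - 11/2.
deg f ≤ 3 (via 0,0,3).
Match coefficients ⇒ f(k) = -3*(k**3 + 4*k**2 + 2*k - 2)/2.
Then R = B(k−1)f/C = -3*(k**3 + 4*k**2 + 2*k - 2)/(2*k**3 + 5*k**2 - 7*k - 11), so s_k = R(k)·t_k = (k**3 + 4*k**2 + 2*k - 2)/3**k.
Verify: (-2*k**3 - 5*k**2 + 7*k + 11)/(3*3**k) matches t_k.

Yes. s_k = (k**3 + 4*k**2 + 2*k - 2)/3**k.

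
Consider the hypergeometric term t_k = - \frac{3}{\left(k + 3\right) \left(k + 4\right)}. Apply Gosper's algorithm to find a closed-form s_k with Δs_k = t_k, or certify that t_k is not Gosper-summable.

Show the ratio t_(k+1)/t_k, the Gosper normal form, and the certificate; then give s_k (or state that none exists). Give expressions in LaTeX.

Compute t_(k+1)/t_k: get (k + 3)/(k + 5).
Take A(k)=k + 3, B(k)=k + 5, C(k)=1.
Set up (k + 3)·f(k+1) − (k + 4)·f(k) − (1) = 0.
From deg A=1, deg B=1, deg C=0: d=1.
Coefficient equations give f(k) = k/3.
Certificate R = B(k−1)f/C = k*(k + 4)/3 gives s_k = -k/(k + 3).
Δs = -3/(k**2 + 7*k + 12), as required.

s_k = - \frac{k}{k + 3}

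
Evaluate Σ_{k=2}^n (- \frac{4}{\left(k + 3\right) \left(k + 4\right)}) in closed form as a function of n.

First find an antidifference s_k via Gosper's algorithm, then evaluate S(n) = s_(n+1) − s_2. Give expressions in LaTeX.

Step 1: r(k) = (k + 3)/(k + 5).
A = k + 3, B = k + 5, C = 1.
Need (k + 3)·f(k+1) − (k + 4)·f(k) = 1.
deg f ≤ 1 (via 1,1,0).
Coefficient equations give f(k) = k/3.
R(k) = B(k−1)·f(k)/C(k) = k*(k + 4)/3; s_k = R·t_k = -4*k/(3*k + 9).
Check: Δs_k = -4/(k**2 + 7*k + 12). ✓
Telescope: S(n) = s_(n+1) − s_(2) = 4*(-n - 1)/(3*(n + 4)) − (-8/15) = 4*(1 - n)/(5*(n + 4)).

S(n) = \frac{4 \left(1 - n\right)}{5 \left(n + 4\right)}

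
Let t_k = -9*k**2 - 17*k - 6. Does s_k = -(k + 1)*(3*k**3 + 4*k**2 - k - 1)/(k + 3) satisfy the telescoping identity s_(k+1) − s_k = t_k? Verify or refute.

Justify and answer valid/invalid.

Invalid: residual 2*(6*k**3 + 40*k**2 + 58*k + 19)/(k**2 + 7*k + 12) ≠ 0.

s_(k+1) = (k + 2)*(k - 3*(k + 1)**3 - 4*(k + 1)**2 + 2)/(k + 4)
s_(k+1) − s_k = (-9*k**4 - 68*k**3 - 153*k**2 - 130*k - 34)/(k**2 + 7*k + 12)
(s_(k+1) − s_k) − t_k = 2*(6*k**3 + 40*k**2 + 58*k + 19)/(k**2 + 7*k + 12)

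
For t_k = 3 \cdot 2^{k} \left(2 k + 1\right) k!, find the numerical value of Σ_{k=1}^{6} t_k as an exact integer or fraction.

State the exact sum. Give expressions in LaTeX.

Σ = 1935354

r(k) = 2*(k + 1)*(2*k + 3)/(2*k + 1) after simplifying.
Factor: A=2*k + 2; B=1; C=k + 1/2.
Set up (2*k + 2)·f(k+1) − (1)·f(k) − (k + 1/2) = 0.
From deg A=1, deg B=0, deg C=1: d=0.
Solve for f: f(k) = 1/2 (degree 0 ≤ 0).
Certificate R = B(k−1)f/C = 1/(2*k + 1) gives s_k = 3*2**k*factorial(k).
s_(k+1) − s_k = 3*2**k*(2*k + 1)*factorial(k) = t_k.
Telescoping: Σ = s_(7) − s_(1) = 1935360 − (6) = 1935354.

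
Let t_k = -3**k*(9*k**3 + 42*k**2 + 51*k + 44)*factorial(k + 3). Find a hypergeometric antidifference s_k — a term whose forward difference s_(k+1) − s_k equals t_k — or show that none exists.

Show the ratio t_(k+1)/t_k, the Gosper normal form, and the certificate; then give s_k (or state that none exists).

The ratio is 3*(9*k**4 + 105*k**3 + 438*k**2 + 794*k + 584)/(9*k**3 + 42*k**2 + 51*k + 44).
Normal form (A,B,C) = (3*k + 12, 1, k**3 + 14*k**2/3 + 17*k/3 + 44/9).
Solve (3*k + 12)·f(k+1) − (1)·f(k) = k**3 + 14*k**2/3 + 17*k/3 + 44/9.
From deg A=1, deg B=0, deg C=3: d=2.
A polynomial solution: f(k) = (3*k**2 - 3*k + 4)/9.
Get s_k = R·t_k = -3**k*(3*k**2 - 3*k + 4)*factorial(k + 3) with R(k) = B(k−1)f(k)/C(k) = (3*k**2 - 3*k + 4)/(9*k**3 + 42*k**2 + 51*k + 44).
Verify: -3**k*(9*k**3 + 42*k**2 + 51*k + 44)*factorial(k + 3) matches t_k.

s_k = -3**k*(3*k**2 - 3*k + 4)*factorial(k + 3)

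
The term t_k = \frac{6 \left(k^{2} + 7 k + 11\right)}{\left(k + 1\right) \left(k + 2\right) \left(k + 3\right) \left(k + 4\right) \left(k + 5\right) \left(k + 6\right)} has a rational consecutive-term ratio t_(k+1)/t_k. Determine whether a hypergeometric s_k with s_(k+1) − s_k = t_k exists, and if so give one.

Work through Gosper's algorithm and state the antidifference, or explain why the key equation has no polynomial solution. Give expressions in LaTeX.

The ratio is (k + 1)*(7*k + (k + 1)**2 + 18)/((k + 7)*(k**2 + 7*k + 11)).
Normal form (A,B,C) = (k + 1, k + 7, k**2 + 7*k + 11).
Solve (k + 1)·f(k+1) − (k + 6)·f(k) = k**2 + 7*k + 11.
From deg A=1, deg B=1, deg C=2: d=5.
A polynomial solution: f(k) = k*(k + 2)*(k + 4)*(k**2 + 9*k + 23)/45.
Get s_k = R·t_k = 2*k*(k**2 + 9*k + 23)/(15*(k**3 + 9*k**2 + 23*k + 15)) with R(k) = B(k−1)f(k)/C(k) = k*(k + 2)*(k + 4)*(k + 6)*(k**2 + 9*k + 23)/(45*(k**2 + 7*k + 11)).
Check: Δs_k = 6*(k**2 + 7*k + 11)/(k**6 + 21*k**5 + 175*k**4 + 735*k**3 + 1624*k**2 + 1764*k + 720). ✓

s_k = \frac{2 k \left(k^{2} + 9 k + 23\right)}{15 \left(k^{3} + 9 k^{2} + 23 k + 15\right)}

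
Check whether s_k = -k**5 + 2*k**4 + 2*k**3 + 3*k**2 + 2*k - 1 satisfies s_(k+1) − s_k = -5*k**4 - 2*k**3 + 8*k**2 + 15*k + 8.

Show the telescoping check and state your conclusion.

Valid — Δs_k = t_k.

s_(k+1) = -k**5 - 3*k**4 + 11*k**2 + 17*k + 7
s_(k+1) − s_k = -5*k**4 - 2*k**3 + 8*k**2 + 15*k + 8
(s_(k+1) − s_k) − t_k = 0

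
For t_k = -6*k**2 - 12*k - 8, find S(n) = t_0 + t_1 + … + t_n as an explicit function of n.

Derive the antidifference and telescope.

Compute t_(k+1)/t_k: get (3*k**2 + 12*k + 13)/(3*k**2 + 6*k + 4).
Take A(k)=1, B(k)=1, C(k)=k**2 + 2*k + 4/3.
Key eq: (1)·f(k+1) = (1)·f(k) + (k**2 + 2*k + 4/3).
Degrees (0,0,2) ⇒ d ≤ 3.
A polynomial solution: f(k) = k*(2*k**2 + 3*k + 3)/6.
Get s_k = R·t_k = k*(-2*k**2 - 3*k - 3) with R(k) = B(k−1)f(k)/C(k) = k*(2*k**2 + 3*k + 3)/(2*(3*k**2 + 6*k + 4)).
Verify: -6*k**2 - 12*k - 8 matches t_k.
s_(n+1) = -2*n**3 - 9*n**2 - 15*n - 8 and s_(0) = 0, so S(n) = -2*n**3 - 9*n**2 - 15*n - 8.

S(n) = -2*n**3 - 9*n**2 - 15*n - 8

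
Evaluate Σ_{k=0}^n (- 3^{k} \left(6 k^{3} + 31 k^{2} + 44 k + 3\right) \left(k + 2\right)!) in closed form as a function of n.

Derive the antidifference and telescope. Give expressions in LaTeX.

t_(k+1)/t_k = 3*(6*k**4 + 67*k**3 + 271*k**2 + 456*k + 252)/(6*k**3 + 31*k**2 + 44*k + 3).
So A=3*k + 9 and B=1, with C=k**3 + 31*k**2/6 + 22*k/3 + 1/2.
Key eq: (3*k + 9)·f(k+1) = (1)·f(k) + (k**3 + 31*k**2/6 + 22*k/3 + 1/2).
Degrees (1,0,3) ⇒ d ≤ 2.
Match coefficients ⇒ f(k) = (k - 1)*(2*k + 3)/6.
So s_k = (B(k−1)f/C)·t_k = ((k - 1)*(2*k + 3)/(6*k**3 + 31*k**2 + 44*k + 3))·t_k = -3**k*(k - 1)*(2*k + 3)*factorial(k + 2).
Check: Δs_k = -3**k*(6*k**3 + 31*k**2 + 44*k + 3)*factorial(k + 2). ✓
s_(n+1) = -3**(n + 1)*n*(2*n + 5)*factorial(n + 3) and s_(0) = 6, so S(n) = -6*3**n*n**2*factorial(n + 3) - 15*3**n*n*factorial(n + 3) - 6.

S(n) = - 6 \cdot 3^{n} n^{2} \left(n + 3\right)! - 15 \cdot 3^{n} n \left(n + 3\right)! - 6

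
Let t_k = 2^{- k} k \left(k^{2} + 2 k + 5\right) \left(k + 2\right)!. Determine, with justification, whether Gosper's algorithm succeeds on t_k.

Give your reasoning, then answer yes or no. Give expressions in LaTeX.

t_(k+1)/t_k = (k + 1)*(k + 3)*(2*k + (k + 1)**2 + 7)/(2*k*(k**2 + 2*k + 5)).
Normal form (A,B,C) = (k/2 + 3/2, 1, k**3 + 2*k**2 + 5*k).
Need (k/2 + 3/2)·f(k+1) − (1)·f(k) = k**3 + 2*k**2 + 5*k.
Degrees (1,0,3) ⇒ d ≤ 2.
Solving with deg f ≤ 2: f(k) = 2*k*(k - 1).
Then R = B(k−1)f/C = 2*(k - 1)/(k**2 + 2*k + 5), so s_k = R(k)·t_k = 2**(1 - k)*k*(k - 1)*factorial(k + 2).
Δs = k*(k**2 + 2*k + 5)*factorial(k + 2)/2**k, as required.

Yes. s_k = 2^{1 - k} k \left(k - 1\right) \left(k + 2\right)!.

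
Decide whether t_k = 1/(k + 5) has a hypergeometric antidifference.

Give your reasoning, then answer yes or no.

No — t_k has no hypergeometric antidifference.

Compute t_(k+1)/t_k: get (k + 5)/(k + 6).
Take A(k)=k + 5, B(k)=k + 6, C(k)=1.
f must satisfy (k + 5)·f(k+1) − (k + 5)·f(k) = 1.
Bound: deg f ≤ 0.
Generic f = c0 gives residual -1; -1 = 0 cannot hold, so t_k is not Gosper-summable.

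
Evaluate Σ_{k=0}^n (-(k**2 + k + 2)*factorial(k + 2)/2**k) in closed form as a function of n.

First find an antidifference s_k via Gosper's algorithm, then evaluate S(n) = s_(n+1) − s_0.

S(n) = -4 - n*factorial(n + 3)/2**n

Step 1: r(k) = (k + 3)*(k + (k + 1)**2 + 3)/(2*(k**2 + k + 2)).
A = k/2 + 3/2, B = 1, C = k**2 + k + 2.
Key eq: (k/2 + 3/2)·f(k+1) = (1)·f(k) + (k**2 + k + 2).
Bound: deg f ≤ 1.
Solving with deg f ≤ 1: f(k) = 2*(k - 1).
Then R = B(k−1)f/C = 2*(k - 1)/(k**2 + k + 2), so s_k = R(k)·t_k = -2**(1 - k)*(k - 1)*factorial(k + 2).
Δs = -(k**2 + k + 2)*factorial(k + 2)/2**k, as required.
Evaluate: s_(n+1) = -n*factorial(n + 3)/2**n; subtract s_(0) = 4 ⇒ S(n) = -4 - n*factorial(n + 3)/2**n.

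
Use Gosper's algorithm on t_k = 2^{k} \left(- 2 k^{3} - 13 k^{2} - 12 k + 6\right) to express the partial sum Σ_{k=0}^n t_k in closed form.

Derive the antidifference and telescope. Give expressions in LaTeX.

t_(k+1)/t_k = 2*(2*k**3 + 19*k**2 + 44*k + 21)/(2*k**3 + 13*k**2 + 12*k - 6).
Normal form (A,B,C) = (2, 1, k**3 + 13*k**2/2 + 6*k - 3).
f must satisfy (2)·f(k+1) − (1)·f(k) = k**3 + 13*k**2/2 + 6*k - 3.
d = 3 from the (0,0,3) case.
A polynomial solution: f(k) = (2*k**3 + k**2 - 4*k - 4)/2.
Certificate R = B(k−1)f/C = (2*k**3 + k**2 - 4*k - 4)/(2*k**3 + 13*k**2 + 12*k - 6) gives s_k = 2**k*(-2*k**3 - k**2 + 4*k + 4).
Δs = 2**k*(-2*k**3 - 13*k**2 - 12*k + 6), as required.
Telescope: S(n) = s_(n+1) − s_(0) = 2**(n + 1)*(-2*n**3 - 7*n**2 - 4*n + 5) − (4) = -4*2**n*n**3 - 14*2**n*n**2 - 8*2**n*n + 10*2**n - 4.

S(n) = - 4 \cdot 2^{n} n^{3} - 14 \cdot 2^{n} n^{2} - 8 \cdot 2^{n} n + 10 \cdot 2^{n} - 4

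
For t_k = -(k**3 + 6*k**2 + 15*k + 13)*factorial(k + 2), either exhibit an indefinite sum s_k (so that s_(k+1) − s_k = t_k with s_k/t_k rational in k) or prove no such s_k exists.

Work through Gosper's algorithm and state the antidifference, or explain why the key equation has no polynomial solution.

s_k = -(k**2 + 2*k + 2)*factorial(k + 2)

r(k) = (k**4 + 12*k**3 + 57*k**2 + 125*k + 105)/(k**3 + 6*k**2 + 15*k + 13) after simplifying.
Normal form (A,B,C) = (k + 3, 1, k**3 + 6*k**2 + 15*k + 13).
f must satisfy (k + 3)·f(k+1) − (1)·f(k) = k**3 + 6*k**2 + 15*k + 13.
Degrees (1,0,3) ⇒ d ≤ 2.
Solve for f: f(k) = k**2 + 2*k + 2 (degree 2 ≤ 2).
Certificate R = B(k−1)f/C = (k**2 + 2*k + 2)/(k**3 + 6*k**2 + 15*k + 13) gives s_k = -(k**2 + 2*k + 2)*factorial(k + 2).
Verify: -(k**3 + 6*k**2 + 15*k + 13)*factorial(k + 2) matches t_k.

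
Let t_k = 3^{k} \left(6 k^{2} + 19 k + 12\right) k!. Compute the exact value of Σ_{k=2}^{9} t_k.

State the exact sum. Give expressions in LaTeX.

Compute t_(k+1)/t_k: get 3*(6*k**3 + 37*k**2 + 68*k + 37)/(6*k**2 + 19*k + 12).
Factor: A=3*k + 3; B=1; C=k**2 + 19*k/6 + 2.
Key eq: (3*k + 3)·f(k+1) = (1)·f(k) + (k**2 + 19*k/6 + 2).
deg f ≤ 1 (via 1,0,2).
Solve for f: f(k) = (2*k + 3)/6 (degree 1 ≤ 1).
Then R = B(k−1)f/C = (2*k + 3)/(6*k**2 + 19*k + 12), so s_k = R(k)·t_k = 3**k*(2*k + 3)*factorial(k).
Δs = 3**k*(6*k**2 + 19*k + 12)*factorial(k), as required.
Σ_(k=2)^(9) t_k = s_(10) − s_(2) = 4928371257600 − (126) = 4928371257474.

Σ = 4928371257474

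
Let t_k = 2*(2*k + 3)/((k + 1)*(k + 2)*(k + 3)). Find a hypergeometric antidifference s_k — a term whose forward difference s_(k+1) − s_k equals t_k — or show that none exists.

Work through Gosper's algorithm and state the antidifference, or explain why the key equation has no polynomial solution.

r(k) = (k + 1)*(2*k + 5)/((k + 4)*(2*k + 3)) after simplifying.
Take A(k)=k + 1, B(k)=k + 4, C(k)=k + 3/2.
Solve (k + 1)·f(k+1) − (k + 3)·f(k) = k + 3/2.
Bound: deg f ≤ 2.
A polynomial solution: f(k) = k*(5*k + 7)/8.
Certificate R = B(k−1)f/C = k*(k + 3)*(5*k + 7)/(4*(2*k + 3)) gives s_k = k*(5*k + 7)/(2*(k + 1)*(k + 2)).
Verify: 2*(2*k + 3)/(k**3 + 6*k**2 + 11*k + 6) matches t_k.

s_k = k*(5*k + 7)/(2*(k + 1)*(k + 2))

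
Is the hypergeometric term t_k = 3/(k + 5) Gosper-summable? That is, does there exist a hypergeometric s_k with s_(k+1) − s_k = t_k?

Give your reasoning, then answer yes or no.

Compute t_(k+1)/t_k: get (k + 5)/(k + 6).
So A=k + 5 and B=k + 6, with C=1.
Set up (k + 5)·f(k+1) − (k + 5)·f(k) − (1) = 0.
Bound: deg f ≤ 0.
Write f(k) = c0. Then LHS − RHS = -1, requiring -1 = 0: contradictory. No certificate.

No — the linear system for f has no solution.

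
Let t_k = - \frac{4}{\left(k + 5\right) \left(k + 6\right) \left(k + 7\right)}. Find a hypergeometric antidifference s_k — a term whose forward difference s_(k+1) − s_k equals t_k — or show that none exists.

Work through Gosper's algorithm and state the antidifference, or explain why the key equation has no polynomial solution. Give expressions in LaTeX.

s_k = \frac{k \left(- k - 11\right)}{15 \left(k + 5\right) \left(k + 6\right)}

t_(k+1)/t_k = (k + 5)/(k + 8).
Normal form (A,B,C) = (k + 5, k + 8, 1).
f must satisfy (k + 5)·f(k+1) − (k + 7)·f(k) = 1.
d = 2 from the (1,1,0) case.
Match coefficients ⇒ f(k) = k*(k + 11)/60.
R(k) = B(k−1)·f(k)/C(k) = k*(k + 7)*(k + 11)/60; s_k = R·t_k = k*(-k - 11)/(15*(k + 5)*(k + 6)).
s_(k+1) − s_k = -4/(k**3 + 18*k**2 + 107*k + 210) = t_k.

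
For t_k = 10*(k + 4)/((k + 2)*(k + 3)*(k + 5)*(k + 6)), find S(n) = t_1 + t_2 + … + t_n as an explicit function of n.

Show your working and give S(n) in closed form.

S(n) = 5*n*(n + 9)/(18*(n**2 + 9*n + 18))

Compute t_(k+1)/t_k: get (k + 2)*(k + 5)**2/((k + 4)**2*(k + 7)).
Normal form (A,B,C) = (k + 2, k + 7, k**2 + 8*k + 16).
Solve (k + 2)·f(k+1) − (k + 6)·f(k) = k**2 + 8*k + 16.
Degrees (1,1,2) ⇒ d ≤ 4.
Coefficient equations give f(k) = k*(k + 3)*(k + 4)*(k + 7)/20.
So s_k = (B(k−1)f/C)·t_k = (k*(k + 3)*(k + 6)*(k + 7)/(20*(k + 4)))·t_k = k*(k + 7)/(2*(k**2 + 7*k + 10)).
Δs = 10*(k + 4)/(k**4 + 16*k**3 + 91*k**2 + 216*k + 180), as required.
Evaluate: s_(n+1) = (n**2 + 9*n + 8)/(2*(n**2 + 9*n + 18)); subtract s_(1) = 2/9 ⇒ S(n) = 5*n*(n + 9)/(18*(n**2 + 9*n + 18)).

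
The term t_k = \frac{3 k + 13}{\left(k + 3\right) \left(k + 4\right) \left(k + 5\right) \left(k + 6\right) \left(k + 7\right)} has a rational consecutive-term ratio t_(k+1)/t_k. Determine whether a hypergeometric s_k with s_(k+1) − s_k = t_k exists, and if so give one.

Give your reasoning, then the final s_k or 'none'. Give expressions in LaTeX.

r(k) = (k + 3)*(3*k + 16)/((k + 8)*(3*k + 13)) after simplifying.
A = k + 3, B = k + 8, C = k + 13/3.
Solve (k + 3)·f(k+1) − (k + 7)·f(k) = k + 13/3.
Degrees (1,1,1) ⇒ d ≤ 4.
Solve for f: f(k) = k*(k + 4)*(k**2 + 14*k + 63)/270 (degree 4 ≤ 4).
Then R = B(k−1)f/C = k*(k + 4)*(k + 7)*(k**2 + 14*k + 63)/(90*(3*k + 13)), so s_k = R(k)·t_k = k*(k**2 + 14*k + 63)/(90*(k**3 + 14*k**2 + 63*k + 90)).
Δs = (3*k + 13)/(k**5 + 25*k**4 + 245*k**3 + 1175*k**2 + 2754*k + 2520), as required.

s_k = \frac{k \left(k^{2} + 14 k + 63\right)}{90 \left(k^{3} + 14 k^{2} + 63 k + 90\right)}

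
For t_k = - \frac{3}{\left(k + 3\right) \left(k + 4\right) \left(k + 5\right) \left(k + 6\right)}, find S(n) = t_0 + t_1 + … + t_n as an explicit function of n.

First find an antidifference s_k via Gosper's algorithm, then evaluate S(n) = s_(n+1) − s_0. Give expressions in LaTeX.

S(n) = \frac{- n^{3} - 15 n^{2} - 74 n - 60}{60 \left(n^{3} + 15 n^{2} + 74 n + 120\right)}

Ratio r(k) = (k + 3)/(k + 7).
Normal form (A,B,C) = (k + 3, k + 7, 1).
Set up (k + 3)·f(k+1) − (k + 6)·f(k) − (1) = 0.
d = 3 from the (1,1,0) case.
Coefficient equations give f(k) = k*(k**2 + 12*k + 47)/180.
So s_k = (B(k−1)f/C)·t_k = (k*(k + 6)*(k**2 + 12*k + 47)/180)·t_k = k*(-k**2 - 12*k - 47)/(60*(k + 3)*(k + 4)*(k + 5)).
Check: Δs_k = -3/(k**4 + 18*k**3 + 119*k**2 + 342*k + 360). ✓
s_(n+1) = (-n**3 - 15*n**2 - 74*n - 60)/(60*(n**3 + 15*n**2 + 74*n + 120)) and s_(0) = 0, so S(n) = (-n**3 - 15*n**2 - 74*n - 60)/(60*(n**3 + 15*n**2 + 74*n + 120)).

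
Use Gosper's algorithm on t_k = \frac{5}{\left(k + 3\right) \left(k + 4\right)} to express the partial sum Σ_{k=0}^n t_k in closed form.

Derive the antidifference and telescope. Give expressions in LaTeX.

r(k) = (k + 3)/(k + 5) after simplifying.
Normal form (A,B,C) = (k + 3, k + 5, 1).
f must satisfy (k + 3)·f(k+1) − (k + 4)·f(k) = 1.
Bound: deg f ≤ 1.
Solve for f: f(k) = k/3 (degree 1 ≤ 1).
R(k) = B(k−1)·f(k)/C(k) = k*(k + 4)/3; s_k = R·t_k = 5*k/(3*(k + 3)).
Δs = 5/(k**2 + 7*k + 12), as required.
Telescope: S(n) = s_(n+1) − s_(0) = 5*(n + 1)/(3*(n + 4)) − (0) = 5*(n + 1)/(3*(n + 4)).

S(n) = \frac{5 \left(n + 1\right)}{3 \left(n + 4\right)}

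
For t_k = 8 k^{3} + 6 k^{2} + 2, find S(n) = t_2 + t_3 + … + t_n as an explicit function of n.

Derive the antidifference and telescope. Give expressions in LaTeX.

S(n) = 2 n^{4} + 6 n^{3} + 5 n^{2} + 3 n - 16

Compute t_(k+1)/t_k: get (4*(k + 1)**3 + 3*(k + 1)**2 + 1)/(4*k**3 + 3*k**2 + 1).
Take A(k)=1, B(k)=1, C(k)=k**3 + 3*k**2/4 + 1/4.
f must satisfy (1)·f(k+1) − (1)·f(k) = k**3 + 3*k**2/4 + 1/4.
Bound: deg f ≤ 4.
A polynomial solution: f(k) = k*(k + 1)*(2*k**2 - 4*k + 3)/8.
Certificate R = B(k−1)f/C = k*(2*k**2 - 4*k + 3)/(2*(4*k**2 - k + 1)) gives s_k = k*(2*k**3 - 2*k**2 - k + 3).
Δs = 8*k**3 + 6*k**2 + 2, as required.
Telescope: S(n) = s_(n+1) − s_(2) = 2*n**4 + 6*n**3 + 5*n**2 + 3*n + 2 − (18) = 2*n**4 + 6*n**3 + 5*n**2 + 3*n - 16.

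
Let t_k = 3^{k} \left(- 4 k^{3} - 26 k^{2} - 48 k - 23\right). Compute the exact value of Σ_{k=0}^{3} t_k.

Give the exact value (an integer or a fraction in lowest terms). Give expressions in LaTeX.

Step 1: r(k) = 3*(4*k**3 + 38*k**2 + 112*k + 101)/(4*k**3 + 26*k**2 + 48*k + 23).
A = 3, B = 1, C = k**3 + 13*k**2/2 + 12*k + 23/4.
Solve (3)·f(k+1) − (1)·f(k) = k**3 + 13*k**2/2 + 12*k + 23/4.
Degrees (0,0,3) ⇒ d ≤ 3.
Coefficient equations give f(k) = (2*k**3 + 4*k**2 + 3*k - 2)/4.
Then R = B(k−1)f/C = (2*k**3 + 4*k**2 + 3*k - 2)/(4*k**3 + 26*k**2 + 48*k + 23), so s_k = R(k)·t_k = 3**k*(-2*k**3 - 4*k**2 - 3*k + 2).
Check: Δs_k = 3**k*(-4*k**3 - 26*k**2 - 48*k - 23). ✓
Sum = s_(4) − s_(0); s_(4) = -16362, s_(0) = 2 ⇒ -16364.

Σ = -16364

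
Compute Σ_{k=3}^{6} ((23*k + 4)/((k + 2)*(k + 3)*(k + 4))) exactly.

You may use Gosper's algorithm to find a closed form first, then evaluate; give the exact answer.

Σ = 16/15

The ratio is (k + 2)*(23*k + 27)/((k + 5)*(23*k + 4)).
Factor: A=k + 2; B=k + 5; C=k + 4/23.
f must satisfy (k + 2)·f(k+1) − (k + 4)·f(k) = k + 4/23.
deg f ≤ 2 (via 1,1,1).
Solve for f: f(k) = k*(25*k - 13)/138 (degree 2 ≤ 2).
R(k) = B(k−1)·f(k)/C(k) = k*(k + 4)*(25*k - 13)/(6*(23*k + 4)); s_k = R·t_k = k*(25*k - 13)/(6*(k + 2)*(k + 3)).
Verify: (23*k + 4)/(k**3 + 9*k**2 + 26*k + 24) matches t_k.
Evaluate s at k=7 and k=3: 21/10 and 31/30; difference 16/15.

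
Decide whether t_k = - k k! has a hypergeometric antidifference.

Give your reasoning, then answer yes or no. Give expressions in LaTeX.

Compute t_(k+1)/t_k: get (k + 1)**2/k.
Factor: A=k + 1; B=1; C=k.
Solve (k + 1)·f(k+1) − (1)·f(k) = k.
d = 0 from the (1,0,1) case.
Match coefficients ⇒ f(k) = 1.
R(k) = B(k−1)·f(k)/C(k) = 1/k; s_k = R·t_k = -factorial(k).
Check: Δs_k = -k*factorial(k). ✓

Yes. s_k = - k!.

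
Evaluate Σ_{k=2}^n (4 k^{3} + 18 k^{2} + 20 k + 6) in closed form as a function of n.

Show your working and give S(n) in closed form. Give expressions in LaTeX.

S(n) = n^{4} + 8 n^{3} + 20 n^{2} + 19 n - 48

The ratio is (2*k**3 + 15*k**2 + 34*k + 24)/(2*k**3 + 9*k**2 + 10*k + 3).
Gosper form: A/B · C(k+1)/C(k) with A=1, B=1, C=k**3 + 9*k**2/2 + 5*k + 3/2.
Set up (1)·f(k+1) − (1)·f(k) − (k**3 + 9*k**2/2 + 5*k + 3/2) = 0.
Bound: deg f ≤ 4.
A polynomial solution: f(k) = k*(k + 1)*(k**2 + 3*k - 1)/4.
Then R = B(k−1)f/C = k*(k**2 + 3*k - 1)/(2*(k + 3)*(2*k + 1)), so s_k = R(k)·t_k = k*(k**3 + 4*k**2 + 2*k - 1).
Check: Δs_k = 4*k**3 + 18*k**2 + 20*k + 6. ✓
Telescope: S(n) = s_(n+1) − s_(2) = n**4 + 8*n**3 + 20*n**2 + 19*n + 6 − (54) = n**4 + 8*n**3 + 20*n**2 + 19*n - 48.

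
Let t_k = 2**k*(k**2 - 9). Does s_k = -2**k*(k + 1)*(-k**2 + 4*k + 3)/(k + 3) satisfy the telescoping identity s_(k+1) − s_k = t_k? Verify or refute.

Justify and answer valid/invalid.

s_(k+1) = 2**(k + 1)*(k**3 - 10*k - 12)/(k + 4)
s_(k+1) − s_k = 2**k*(k**4 + 5*k**3 - k**2 - 53*k - 60)/(k**2 + 7*k + 12)
(s_(k+1) − s_k) − t_k = 2**(k + 1)*(-k**3 - 2*k**2 + 5*k + 24)/(k**2 + 7*k + 12)

Invalid: residual 2**(k + 1)*(-k**3 - 2*k**2 + 5*k + 24)/(k**2 + 7*k + 12) ≠ 0.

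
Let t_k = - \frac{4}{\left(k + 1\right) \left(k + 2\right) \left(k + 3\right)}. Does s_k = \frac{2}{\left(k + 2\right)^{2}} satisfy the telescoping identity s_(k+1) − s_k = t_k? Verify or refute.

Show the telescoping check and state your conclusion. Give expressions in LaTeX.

s_(k+1) = 2/(k + 3)**2
s_(k+1) − s_k = 2/(k + 3)**2 - 2/(k + 2)**2
(s_(k+1) − s_k) − t_k = 2*(3*k + 7)/(k**5 + 11*k**4 + 47*k**3 + 97*k**2 + 96*k + 36)

Invalid: residual \frac{2 \left(3 k + 7\right)}{k^{5} + 11 k^{4} + 47 k^{3} + 97 k^{2} + 96 k + 36} ≠ 0.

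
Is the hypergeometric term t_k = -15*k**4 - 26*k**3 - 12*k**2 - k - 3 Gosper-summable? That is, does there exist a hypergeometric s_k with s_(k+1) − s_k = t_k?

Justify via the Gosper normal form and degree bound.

Yes. s_k = k*(-3*k**4 + k**3 + 4*k**2 - k - 4).

Compute t_(k+1)/t_k: get (15*k**4 + 86*k**3 + 180*k**2 + 163*k + 57)/(15*k**4 + 26*k**3 + 12*k**2 + k + 3).
So A=1 and B=1, with C=k**4 + 26*k**3/15 + 4*k**2/5 + k/15 + 1/5.
f must satisfy (1)·f(k+1) − (1)·f(k) = k**4 + 26*k**3/15 + 4*k**2/5 + k/15 + 1/5.
d = 5 from the (0,0,4) case.
Match coefficients ⇒ f(k) = k*(3*k**4 - k**3 - 4*k**2 + k + 4)/15.
Certificate R = B(k−1)f/C = k*(3*k**4 - k**3 - 4*k**2 + k + 4)/(15*k**4 + 26*k**3 + 12*k**2 + k + 3) gives s_k = k*(-3*k**4 + k**3 + 4*k**2 - k - 4).
Check: Δs_k = -15*k**4 - 26*k**3 - 12*k**2 - k - 3. ✓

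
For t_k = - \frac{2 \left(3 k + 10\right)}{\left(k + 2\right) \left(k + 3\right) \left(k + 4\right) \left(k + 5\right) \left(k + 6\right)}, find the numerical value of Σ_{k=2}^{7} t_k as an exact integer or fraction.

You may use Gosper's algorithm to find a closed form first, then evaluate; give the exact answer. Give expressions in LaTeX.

Σ = -29/2730

t_(k+1)/t_k = (k + 2)*(3*k + 13)/((k + 7)*(3*k + 10)).
Factor: A=k + 2; B=k + 7; C=k + 10/3.
f must satisfy (k + 2)·f(k+1) − (k + 6)·f(k) = k + 10/3.
d = 4 from the (1,1,1) case.
Solve for f: f(k) = k*(k + 3)*(k**2 + 11*k + 38)/120 (degree 4 ≤ 4).
Certificate R = B(k−1)f/C = k*(k + 3)*(k + 6)*(k**2 + 11*k + 38)/(40*(3*k + 10)) gives s_k = k*(-k**2 - 11*k - 38)/(20*(k**3 + 11*k**2 + 38*k + 40)).
Check: Δs_k = 2*(-3*k - 10)/(k**5 + 20*k**4 + 155*k**3 + 580*k**2 + 1044*k + 720). ✓
Sum = s_(8) − s_(2); s_(8) = -19/390, s_(2) = -4/105 ⇒ -29/2730.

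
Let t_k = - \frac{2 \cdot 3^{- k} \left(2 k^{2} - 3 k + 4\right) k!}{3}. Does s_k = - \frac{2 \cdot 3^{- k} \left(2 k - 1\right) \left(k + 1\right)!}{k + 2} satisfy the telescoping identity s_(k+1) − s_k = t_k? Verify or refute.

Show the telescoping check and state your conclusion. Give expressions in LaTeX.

s_(k+1) = -2*(2*k + 1)*factorial(k + 2)/(3*3**k*(k + 3))
s_(k+1) − s_k = -2*(2*k**3 + 3*k**2 - 3*k + 13)*factorial(k + 1)/(3*3**k*(k + 2)*(k + 3))
(s_(k+1) − s_k) − t_k = 2*(2*k**3 + k**2 - 8*k + 11)*factorial(k)/(3*3**k*(k + 2)*(k + 3))

Invalid: residual \frac{2 \cdot 3^{- k} \left(2 k^{3} + k^{2} - 8 k + 11\right) k!}{3 \left(k + 2\right) \left(k + 3\right)} ≠ 0.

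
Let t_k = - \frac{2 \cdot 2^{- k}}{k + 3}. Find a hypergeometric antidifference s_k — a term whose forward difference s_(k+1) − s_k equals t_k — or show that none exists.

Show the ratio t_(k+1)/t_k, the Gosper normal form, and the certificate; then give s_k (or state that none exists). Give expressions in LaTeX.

no hypergeometric antidifference exists

Ratio r(k) = (k + 3)/(2*(k + 4)).
Normal form (A,B,C) = (k/2 + 3/2, k + 4, 1).
Need (k/2 + 3/2)·f(k+1) − (k + 3)·f(k) = 1.
deg f ≤ -1 (via 1,1,0).
d = -1 < 0 ⇒ no nonzero polynomial f; not summable.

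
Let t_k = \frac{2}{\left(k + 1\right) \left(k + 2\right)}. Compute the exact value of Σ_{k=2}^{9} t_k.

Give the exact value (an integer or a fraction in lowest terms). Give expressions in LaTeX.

Σ = 16/33

Compute t_(k+1)/t_k: get (k + 1)/(k + 3).
So A=k + 1 and B=k + 3, with C=1.
f must satisfy (k + 1)·f(k+1) − (k + 2)·f(k) = 1.
Bound: deg f ≤ 1.
Match coefficients ⇒ f(k) = k.
Certificate R = B(k−1)f/C = k*(k + 2) gives s_k = 2*k/(k + 1).
s_(k+1) − s_k = 2/(k**2 + 3*k + 2) = t_k.
Telescoping: Σ = s_(10) − s_(2) = 20/11 − (4/3) = 16/33.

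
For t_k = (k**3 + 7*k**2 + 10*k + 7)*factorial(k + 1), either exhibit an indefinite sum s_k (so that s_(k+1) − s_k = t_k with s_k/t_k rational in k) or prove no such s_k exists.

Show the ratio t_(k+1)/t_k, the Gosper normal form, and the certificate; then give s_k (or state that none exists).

s_k = (k**2 + 4*k - 3)*factorial(k + 1)

r(k) = (k**4 + 12*k**3 + 47*k**2 + 79*k + 50)/(k**3 + 7*k**2 + 10*k + 7) after simplifying.
Take A(k)=k + 2, B(k)=1, C(k)=k**3 + 7*k**2 + 10*k + 7.
f must satisfy (k + 2)·f(k+1) − (1)·f(k) = k**3 + 7*k**2 + 10*k + 7.
Bound: deg f ≤ 2.
Coefficient equations give f(k) = k**2 + 4*k - 3.
Then R = B(k−1)f/C = (k**2 + 4*k - 3)/(k**3 + 7*k**2 + 10*k + 7), so s_k = R(k)·t_k = (k**2 + 4*k - 3)*factorial(k + 1).
s_(k+1) − s_k = (k**3 + 7*k**2 + 10*k + 7)*factorial(k + 1) = t_k.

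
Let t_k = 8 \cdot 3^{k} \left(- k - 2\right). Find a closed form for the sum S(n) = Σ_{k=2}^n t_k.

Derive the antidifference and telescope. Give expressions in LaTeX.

S(n) = - 12 \cdot 3^{n} n - 18 \cdot 3^{n} + 90

t_(k+1)/t_k = 3*(k + 3)/(k + 2).
A = 3, B = 1, C = k + 2.
Key eq: (3)·f(k+1) = (1)·f(k) + (k + 2).
Degrees (0,0,1) ⇒ d ≤ 1.
Match coefficients ⇒ f(k) = (2*k + 1)/4.
Certificate R = B(k−1)f/C = (2*k + 1)/(4*(k + 2)) gives s_k = 3**k*(-4*k - 2).
Check: Δs_k = 8*3**k*(-k - 2). ✓
Evaluate: s_(n+1) = 3**(n + 1)*(-4*n - 6); subtract s_(2) = -90 ⇒ S(n) = -12*3**n*n - 18*3**n + 90.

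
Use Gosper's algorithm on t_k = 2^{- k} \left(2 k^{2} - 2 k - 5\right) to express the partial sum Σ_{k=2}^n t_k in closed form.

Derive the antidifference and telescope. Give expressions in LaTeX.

S(n) = 2^{- n - 1} \left(11 \cdot 2^{n} - 4 n^{2} - 12 n - 6\right)

The ratio is (k**2 + k - 5/2)/(2*k**2 - 2*k - 5).
Gosper form: A/B · C(k+1)/C(k) with A=1/2, B=1, C=k**2 - k - 5/2.
Need (1/2)·f(k+1) − (1)·f(k) = k**2 - k - 5/2.
d = 2 from the (0,0,2) case.
A polynomial solution: f(k) = -2*k**2 - 2*k + 1.
Get s_k = R·t_k = 2*(-2*k**2 - 2*k + 1)/2**k with R(k) = B(k−1)f(k)/C(k) = -2*(2*k**2 + 2*k - 1)/(2*k**2 - 2*k - 5).
Verify: (2*k**2 - 2*k - 5)/2**k matches t_k.
s_(n+1) = (-2*n**2 - 6*n - 3)/2**n and s_(2) = -11/2, so S(n) = 2**(-n - 1)*(11*2**n - 4*n**2 - 12*n - 6).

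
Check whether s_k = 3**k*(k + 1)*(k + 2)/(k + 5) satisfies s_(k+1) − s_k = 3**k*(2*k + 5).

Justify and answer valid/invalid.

s_(k+1) = 3**(k + 1)*(k + 2)*(k + 3)/(k + 6)
s_(k+1) − s_k = 3**k*(2*k**3 + 21*k**2 + 73*k + 78)/(k**2 + 11*k + 30)
(s_(k+1) − s_k) − t_k = 6*3**k*(-k**2 - 7*k - 12)/(k**2 + 11*k + 30)

Invalid: residual 6*3**k*(-k**2 - 7*k - 12)/(k**2 + 11*k + 30) ≠ 0.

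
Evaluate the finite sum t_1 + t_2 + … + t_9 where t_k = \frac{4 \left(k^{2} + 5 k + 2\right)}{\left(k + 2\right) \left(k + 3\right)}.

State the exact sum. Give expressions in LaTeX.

Σ = 32

r(k) = (k + 2)*(5*k + (k + 1)**2 + 7)/((k + 4)*(k**2 + 5*k + 2)) after simplifying.
So A=k + 2 and B=k + 4, with C=k**2 + 5*k + 2.
Need (k + 2)·f(k+1) − (k + 3)·f(k) = k**2 + 5*k + 2.
deg f ≤ 2 (via 1,1,2).
A polynomial solution: f(k) = k**2.
So s_k = (B(k−1)f/C)·t_k = (k**2*(k + 3)/(k**2 + 5*k + 2))·t_k = 4*k**2/(k + 2).
s_(k+1) − s_k = 4*(k**2 + 5*k + 2)/(k**2 + 5*k + 6) = t_k.
Σ_(k=1)^(9) t_k = s_(10) − s_(1) = 100/3 − (4/3) = 32.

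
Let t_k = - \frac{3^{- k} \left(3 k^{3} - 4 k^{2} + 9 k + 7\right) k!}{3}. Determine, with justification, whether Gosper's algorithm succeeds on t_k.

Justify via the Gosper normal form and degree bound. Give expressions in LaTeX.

t_(k+1)/t_k = (3*k**4 + 8*k**3 + 15*k**2 + 25*k + 15)/(3*(3*k**3 - 4*k**2 + 9*k + 7)).
Factor: A=k/3 + 1/3; B=1; C=k**3 - 4*k**2/3 + 3*k + 7/3.
Need (k/3 + 1/3)·f(k+1) − (1)·f(k) = k**3 - 4*k**2/3 + 3*k + 7/3.
d = 2 from the (1,0,3) case.
Solving with deg f ≤ 2: f(k) = (k - 2)*(3*k + 2).
Certificate R = B(k−1)f/C = 3*(k - 2)*(3*k + 2)/(3*k**3 - 4*k**2 + 9*k + 7) gives s_k = -(k - 2)*(3*k + 2)*factorial(k)/3**k.
Verify: -(3*k**3 - 4*k**2 + 9*k + 7)*factorial(k)/(3*3**k) matches t_k.

Yes. s_k = - 3^{- k} \left(k - 2\right) \left(3 k + 2\right) k!.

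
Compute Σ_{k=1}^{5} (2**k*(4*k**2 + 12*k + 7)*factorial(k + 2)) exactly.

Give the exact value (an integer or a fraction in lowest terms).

Step 1: r(k) = 2*(4*k**3 + 32*k**2 + 83*k + 69)/(4*k**2 + 12*k + 7).
A = 2*k + 6, B = 1, C = k**2 + 3*k + 7/4.
Need (2*k + 6)·f(k+1) − (1)·f(k) = k**2 + 3*k + 7/4.
d = 1 from the (1,0,2) case.
Coefficient equations give f(k) = (2*k - 1)/4.
So s_k = (B(k−1)f/C)·t_k = ((2*k - 1)/(4*k**2 + 12*k + 7))·t_k = 2**k*(2*k - 1)*factorial(k + 2).
Δs = 2**k*(4*k**2 + 12*k + 7)*factorial(k + 2), as required.
Σ_(k=1)^(5) t_k = s_(6) − s_(1) = 28385280 − (12) = 28385268.

Σ = 28385268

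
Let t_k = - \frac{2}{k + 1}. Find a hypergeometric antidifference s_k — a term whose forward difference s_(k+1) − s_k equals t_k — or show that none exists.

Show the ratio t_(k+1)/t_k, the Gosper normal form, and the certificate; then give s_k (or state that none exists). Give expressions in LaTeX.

none — t_k is not Gosper-summable

Compute t_(k+1)/t_k: get (k + 1)/(k + 2).
Normal form (A,B,C) = (k + 1, k + 2, 1).
Solve (k + 1)·f(k+1) − (k + 1)·f(k) = 1.
d = 0 from the (1,1,0) case.
f = c0 ⇒ A·f(k+1) − B(k−1)·f(k) − C = -1. The system {-1 = 0} is inconsistent; no antidifference.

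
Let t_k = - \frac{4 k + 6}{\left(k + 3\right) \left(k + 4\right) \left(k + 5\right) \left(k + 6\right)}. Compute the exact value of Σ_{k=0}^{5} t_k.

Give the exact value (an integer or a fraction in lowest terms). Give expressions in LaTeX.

Σ = -5/99

Compute t_(k+1)/t_k: get (k + 3)*(2*k + 5)/((k + 7)*(2*k + 3)).
Gosper form: A/B · C(k+1)/C(k) with A=k + 3, B=k + 7, C=k + 3/2.
Set up (k + 3)·f(k+1) − (k + 6)·f(k) − (k + 3/2) = 0.
d = 3 from the (1,1,1) case.
Solving with deg f ≤ 3: f(k) = k*(k**2 + 12*k + 17)/60.
So s_k = (B(k−1)f/C)·t_k = (k*(k + 6)*(k**2 + 12*k + 17)/(30*(2*k + 3)))·t_k = -k*(k**2 + 12*k + 17)/(15*(k + 3)*(k + 4)*(k + 5)).
Δs = 2*(-2*k - 3)/(k**4 + 18*k**3 + 119*k**2 + 342*k + 360), as required.
Evaluate s at k=6 and k=0: -5/99 and 0; difference -5/99.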